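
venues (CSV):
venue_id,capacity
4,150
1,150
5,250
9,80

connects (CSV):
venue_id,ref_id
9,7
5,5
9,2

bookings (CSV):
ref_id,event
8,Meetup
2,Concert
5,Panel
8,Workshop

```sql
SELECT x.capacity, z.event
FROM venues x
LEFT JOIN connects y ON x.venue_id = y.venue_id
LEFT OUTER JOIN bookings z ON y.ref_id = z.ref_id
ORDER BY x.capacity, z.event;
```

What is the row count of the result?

5

Evaluate left to right. First `venues x LEFT JOIN connects y` on venue_id: 5 row(s).
Then LEFT JOIN `bookings z` on ref_id: each of those 5 rows is kept; rows whose y.ref_id has no match in z get NULL for z's columns.
Result: 5 row(s).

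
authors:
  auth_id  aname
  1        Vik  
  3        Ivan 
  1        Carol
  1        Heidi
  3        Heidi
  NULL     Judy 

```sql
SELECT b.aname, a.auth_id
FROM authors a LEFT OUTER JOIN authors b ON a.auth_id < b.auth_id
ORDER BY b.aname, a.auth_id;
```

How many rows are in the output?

LEFT JOIN keeps every row from `authors a`; unmatched rows get NULL for `authors b`'s columns.
Matching on a.auth_id < b.auth_id. A NULL in a compared column never satisfies the condition.
Matched pairs: 6; unmatched a rows kept: 3.
Total: 6 matched + 3 padded = 9 rows.

9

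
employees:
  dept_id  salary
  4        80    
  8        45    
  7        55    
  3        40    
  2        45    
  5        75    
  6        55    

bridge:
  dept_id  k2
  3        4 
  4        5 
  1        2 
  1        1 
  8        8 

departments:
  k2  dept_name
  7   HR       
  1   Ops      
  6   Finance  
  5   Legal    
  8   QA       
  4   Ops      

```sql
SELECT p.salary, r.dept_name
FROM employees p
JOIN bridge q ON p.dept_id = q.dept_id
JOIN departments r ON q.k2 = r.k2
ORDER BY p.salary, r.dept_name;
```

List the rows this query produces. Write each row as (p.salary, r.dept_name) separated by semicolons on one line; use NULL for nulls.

Evaluate left to right. First `employees p INNER JOIN bridge q` on dept_id: 3 row(s).
Then INNER JOIN `departments r` on k2: keep only rows whose q.k2 appears in r.

(40, Ops); (45, QA); (80, Legal)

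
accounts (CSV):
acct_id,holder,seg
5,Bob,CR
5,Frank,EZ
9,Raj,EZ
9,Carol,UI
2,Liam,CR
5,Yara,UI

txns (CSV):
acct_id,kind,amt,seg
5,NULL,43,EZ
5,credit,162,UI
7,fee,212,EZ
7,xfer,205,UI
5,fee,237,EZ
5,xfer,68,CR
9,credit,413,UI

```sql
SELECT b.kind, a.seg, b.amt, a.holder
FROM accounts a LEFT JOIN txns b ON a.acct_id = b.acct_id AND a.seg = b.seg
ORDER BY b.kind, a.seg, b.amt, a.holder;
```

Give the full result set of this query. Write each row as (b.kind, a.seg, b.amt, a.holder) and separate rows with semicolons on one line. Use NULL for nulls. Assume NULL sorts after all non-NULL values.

LEFT JOIN keeps every row from `accounts`; unmatched rows get NULL for `txns`'s columns.
Matching on a.acct_id = b.acct_id AND a.seg = b.seg.
Matched pairs: 5; unmatched a rows kept: 2.

(credit, UI, 162, Yara); (credit, UI, 413, Carol); (fee, EZ, 237, Frank); (xfer, CR, 68, Bob); (NULL, CR, NULL, Liam); (NULL, EZ, 43, Frank); (NULL, EZ, NULL, Raj)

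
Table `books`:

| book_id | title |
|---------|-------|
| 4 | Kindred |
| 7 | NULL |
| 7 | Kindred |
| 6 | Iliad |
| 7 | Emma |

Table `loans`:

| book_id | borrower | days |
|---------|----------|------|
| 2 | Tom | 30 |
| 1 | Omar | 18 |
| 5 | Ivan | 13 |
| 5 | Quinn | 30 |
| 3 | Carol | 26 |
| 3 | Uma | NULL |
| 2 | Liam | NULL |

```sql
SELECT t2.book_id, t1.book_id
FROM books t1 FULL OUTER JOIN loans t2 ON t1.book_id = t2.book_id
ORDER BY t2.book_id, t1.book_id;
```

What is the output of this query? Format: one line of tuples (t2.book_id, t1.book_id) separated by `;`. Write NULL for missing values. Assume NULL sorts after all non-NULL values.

(1, NULL); (2, NULL); (2, NULL); (3, NULL); (3, NULL); (5, NULL); (5, NULL); (NULL, 4); (NULL, 6); (NULL, 7); (NULL, 7); (NULL, 7)

FULL OUTER JOIN keeps every row from both sides; unmatched rows get NULL for the other side's columns.
Matching on t1.book_id = t2.book_id.
Matched pairs: 0; unmatched t1 rows kept: 5; unmatched t2 rows kept: 7.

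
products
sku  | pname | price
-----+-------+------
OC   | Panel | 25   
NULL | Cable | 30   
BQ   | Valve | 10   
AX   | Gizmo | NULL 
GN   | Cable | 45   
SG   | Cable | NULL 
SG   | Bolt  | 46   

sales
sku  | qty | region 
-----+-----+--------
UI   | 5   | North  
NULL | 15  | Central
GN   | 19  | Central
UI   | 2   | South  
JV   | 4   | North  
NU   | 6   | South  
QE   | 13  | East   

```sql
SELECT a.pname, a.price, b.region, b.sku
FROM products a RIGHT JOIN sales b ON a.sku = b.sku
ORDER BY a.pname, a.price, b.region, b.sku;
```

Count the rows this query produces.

RIGHT JOIN keeps every row from `sales`; unmatched rows get NULL for `products`'s columns.
Matching on a.sku = b.sku. A NULL in a compared column never satisfies the condition.
- a row (sku=OC): no match.
- a row (sku=NULL): no match.
- a row (sku=BQ): no match.
- a row (sku=AX): no match.
- a row (sku=GN): matches 1 b row(s) → 1 output row(s).
- a row (sku=SG): no match.
- a row (sku=SG): no match.
- 6 b row(s) had no a match → kept, a columns NULL.
Total: 1 matched + 6 padded = 7 rows.

7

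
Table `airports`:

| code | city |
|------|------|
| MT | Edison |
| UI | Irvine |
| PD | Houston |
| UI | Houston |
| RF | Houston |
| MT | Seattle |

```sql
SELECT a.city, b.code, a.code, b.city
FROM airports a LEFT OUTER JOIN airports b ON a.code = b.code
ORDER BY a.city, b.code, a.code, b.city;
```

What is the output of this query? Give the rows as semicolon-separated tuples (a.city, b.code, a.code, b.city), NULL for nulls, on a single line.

LEFT JOIN keeps every row from `airports a`; unmatched rows get NULL for `airports b`'s columns.
Matching on a.code = b.code.
- a (code=MT) pairs with 2 row(s) of b.
- a (code=UI) pairs with 2 row(s) of b.
- a (code=PD) pairs with 1 row(s) of b.
- a (code=UI) pairs with 2 row(s) of b.
- a (code=RF) pairs with 1 row(s) of b.
- a (code=MT) pairs with 2 row(s) of b.
After projecting and ordering:
a.city | b.code | a.code | b.city
Edison | MT | MT | Edison
Edison | MT | MT | Seattle
Houston | PD | PD | Houston
Houston | RF | RF | Houston
Houston | UI | UI | Houston
Houston | UI | UI | Irvine
Irvine | UI | UI | Houston
Irvine | UI | UI | Irvine
Seattle | MT | MT | Edison
Seattle | MT | MT | Seattle

(Edison, MT, MT, Edison); (Edison, MT, MT, Seattle); (Houston, PD, PD, Houston); (Houston, RF, RF, Houston); (Houston, UI, UI, Houston); (Houston, UI, UI, Irvine); (Irvine, UI, UI, Houston); (Irvine, UI, UI, Irvine); (Seattle, MT, MT, Edison); (Seattle, MT, MT, Seattle)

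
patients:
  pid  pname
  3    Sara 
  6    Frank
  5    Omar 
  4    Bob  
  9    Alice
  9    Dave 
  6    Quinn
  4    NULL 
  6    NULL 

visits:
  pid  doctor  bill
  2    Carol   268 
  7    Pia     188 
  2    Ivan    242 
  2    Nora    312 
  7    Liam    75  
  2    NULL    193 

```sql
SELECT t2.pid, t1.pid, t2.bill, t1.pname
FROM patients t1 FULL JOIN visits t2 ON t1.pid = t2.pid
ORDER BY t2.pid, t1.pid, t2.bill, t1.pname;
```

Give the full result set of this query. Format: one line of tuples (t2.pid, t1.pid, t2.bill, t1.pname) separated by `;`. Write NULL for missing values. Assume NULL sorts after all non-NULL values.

(2, NULL, 193, NULL); (2, NULL, 242, NULL); (2, NULL, 268, NULL); (2, NULL, 312, NULL); (7, NULL, 75, NULL); (7, NULL, 188, NULL); (NULL, 3, NULL, Sara); (NULL, 4, NULL, Bob); (NULL, 4, NULL, NULL); (NULL, 5, NULL, Omar); (NULL, 6, NULL, Frank); (NULL, 6, NULL, Quinn); (NULL, 6, NULL, NULL); (NULL, 9, NULL, Alice); (NULL, 9, NULL, Dave)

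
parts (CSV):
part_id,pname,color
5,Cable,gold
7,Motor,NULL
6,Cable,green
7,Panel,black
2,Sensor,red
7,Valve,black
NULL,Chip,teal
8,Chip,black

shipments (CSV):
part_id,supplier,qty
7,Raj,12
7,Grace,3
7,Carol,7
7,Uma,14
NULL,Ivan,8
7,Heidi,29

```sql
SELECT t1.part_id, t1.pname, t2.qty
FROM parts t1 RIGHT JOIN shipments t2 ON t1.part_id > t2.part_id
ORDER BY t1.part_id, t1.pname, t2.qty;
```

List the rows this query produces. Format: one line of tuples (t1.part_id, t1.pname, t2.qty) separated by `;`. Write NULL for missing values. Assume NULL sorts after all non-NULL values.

(8, Chip, 3); (8, Chip, 7); (8, Chip, 12); (8, Chip, 14); (8, Chip, 29); (NULL, NULL, 8)

RIGHT JOIN keeps every row from `shipments`; unmatched rows get NULL for `parts`'s columns.
Matching on t1.part_id > t2.part_id. A NULL in a compared column never satisfies the condition.
- t1 row (part_id=5): no match.
- t1 row (part_id=7): no match.
- t1 row (part_id=6): no match.
- t1 row (part_id=7): no match.
- t1 row (part_id=2): no match.
- t1 row (part_id=7): no match.
- t1 row (part_id=NULL): no match.
- t1 row (part_id=8): matches 5 t2 row(s) → 5 output row(s).
- 1 row(s) from t2 found no t1 partner → padded with NULL.
After projecting and ordering:
t1.part_id | t1.pname | t2.qty
8 | Chip | 3
8 | Chip | 7
8 | Chip | 12
8 | Chip | 14
8 | Chip | 29
NULL | NULL | 8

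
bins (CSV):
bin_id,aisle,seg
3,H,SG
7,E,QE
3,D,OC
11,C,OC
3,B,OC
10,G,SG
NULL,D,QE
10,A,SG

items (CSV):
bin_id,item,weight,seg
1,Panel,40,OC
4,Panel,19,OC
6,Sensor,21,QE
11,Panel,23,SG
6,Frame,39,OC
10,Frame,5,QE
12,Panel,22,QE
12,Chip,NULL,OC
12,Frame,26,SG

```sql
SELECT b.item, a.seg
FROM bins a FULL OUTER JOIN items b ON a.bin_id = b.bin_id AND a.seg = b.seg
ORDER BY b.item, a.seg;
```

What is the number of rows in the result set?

FULL OUTER JOIN keeps every row from both sides; unmatched rows get NULL for the other side's columns.
Matching on a.bin_id = b.bin_id AND a.seg = b.seg. A NULL in a compared column never satisfies the condition.
- a row (bin_id=3, seg=SG): no match → kept, b columns NULL.
- a row (bin_id=7, seg=QE): no match → kept, b columns NULL.
- a row (bin_id=3, seg=OC): no match → kept, b columns NULL.
- a row (bin_id=11, seg=OC): no match → kept, b columns NULL.
- a row (bin_id=3, seg=OC): no match → kept, b columns NULL.
- a row (bin_id=10, seg=SG): no match → kept, b columns NULL.
- a row (bin_id=NULL, seg=QE): no match → kept, b columns NULL.
- a row (bin_id=10, seg=SG): no match → kept, b columns NULL.
- 9 b row(s) had no a match → kept, a columns NULL.
Total: 0 matched + 17 padded = 17 rows.

17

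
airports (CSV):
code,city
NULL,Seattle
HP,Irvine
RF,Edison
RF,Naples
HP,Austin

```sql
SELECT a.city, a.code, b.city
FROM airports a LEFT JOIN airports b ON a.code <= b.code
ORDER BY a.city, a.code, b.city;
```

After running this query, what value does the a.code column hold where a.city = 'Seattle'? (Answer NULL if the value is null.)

LEFT JOIN keeps every row from `airports a`; unmatched rows get NULL for `airports b`'s columns.
Matching on a.code <= b.code. A NULL in a compared column never satisfies the condition.
Matched pairs: 12; unmatched a rows kept: 1.

NULL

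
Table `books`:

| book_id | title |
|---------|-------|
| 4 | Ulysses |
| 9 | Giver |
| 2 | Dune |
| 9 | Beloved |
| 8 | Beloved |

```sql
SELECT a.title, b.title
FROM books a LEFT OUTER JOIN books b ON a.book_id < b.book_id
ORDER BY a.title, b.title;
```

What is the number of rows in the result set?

11

LEFT JOIN keeps every row from `books a`; unmatched rows get NULL for `books b`'s columns.
Matching on a.book_id < b.book_id.
- a (book_id=4) pairs with 3 row(s) of b.
- a (book_id=9) has no partner → padded with NULL.
- a (book_id=2) pairs with 4 row(s) of b.
- a (book_id=9) has no partner → padded with NULL.
- a (book_id=8) pairs with 2 row(s) of b.
Total: 9 matched + 2 padded = 11 rows.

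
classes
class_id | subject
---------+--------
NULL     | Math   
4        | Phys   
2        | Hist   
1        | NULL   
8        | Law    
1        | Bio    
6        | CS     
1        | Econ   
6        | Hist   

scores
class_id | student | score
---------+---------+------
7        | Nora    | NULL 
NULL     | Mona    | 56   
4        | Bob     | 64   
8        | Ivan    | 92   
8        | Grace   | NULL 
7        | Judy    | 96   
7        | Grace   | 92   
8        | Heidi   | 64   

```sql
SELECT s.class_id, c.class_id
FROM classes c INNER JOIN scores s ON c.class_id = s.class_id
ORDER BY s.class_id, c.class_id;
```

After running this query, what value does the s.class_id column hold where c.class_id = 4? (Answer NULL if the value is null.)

4

INNER JOIN keeps only pairs where the ON condition holds.
Matching on c.class_id = s.class_id. A NULL in a compared column never satisfies the condition.
- c row (class_id=NULL): no match → dropped.
- c row (class_id=4): matches 1 s row(s) → 1 output row(s).
- c row (class_id=2): no match → dropped.
- c row (class_id=1): no match → dropped.
- c row (class_id=8): matches 3 s row(s) → 3 output row(s).
- c row (class_id=1): no match → dropped.
- c row (class_id=6): no match → dropped.
- c row (class_id=1): no match → dropped.
- c row (class_id=6): no match → dropped.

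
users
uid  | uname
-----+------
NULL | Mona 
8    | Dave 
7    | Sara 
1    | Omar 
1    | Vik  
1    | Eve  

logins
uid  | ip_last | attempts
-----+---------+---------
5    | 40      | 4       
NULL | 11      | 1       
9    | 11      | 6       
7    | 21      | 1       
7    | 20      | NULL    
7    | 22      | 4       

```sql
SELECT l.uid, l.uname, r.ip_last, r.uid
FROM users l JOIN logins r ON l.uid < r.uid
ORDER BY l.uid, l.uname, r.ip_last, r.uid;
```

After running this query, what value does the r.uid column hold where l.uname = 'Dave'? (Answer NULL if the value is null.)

9

INNER JOIN keeps only pairs where the ON condition holds.
Matching on l.uid < r.uid. A NULL in a compared column never satisfies the condition.
- l row (uid=NULL): no match → dropped.
- l row (uid=8): matches 1 r row(s) → 1 output row(s).
- l row (uid=7): matches 1 r row(s) → 1 output row(s).
- l row (uid=1): matches 5 r row(s) → 5 output row(s).
- l row (uid=1): matches 5 r row(s) → 5 output row(s).
- l row (uid=1): matches 5 r row(s) → 5 output row(s).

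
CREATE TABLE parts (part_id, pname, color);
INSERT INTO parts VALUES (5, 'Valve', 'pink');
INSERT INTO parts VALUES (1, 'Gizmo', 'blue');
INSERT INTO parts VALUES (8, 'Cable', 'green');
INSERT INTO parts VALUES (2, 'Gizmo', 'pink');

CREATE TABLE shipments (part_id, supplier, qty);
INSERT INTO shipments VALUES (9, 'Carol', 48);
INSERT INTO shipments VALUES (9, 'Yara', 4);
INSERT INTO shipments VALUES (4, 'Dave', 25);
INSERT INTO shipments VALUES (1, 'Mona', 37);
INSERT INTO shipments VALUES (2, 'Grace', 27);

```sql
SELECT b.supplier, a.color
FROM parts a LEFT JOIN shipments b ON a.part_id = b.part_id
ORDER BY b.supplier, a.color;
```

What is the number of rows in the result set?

4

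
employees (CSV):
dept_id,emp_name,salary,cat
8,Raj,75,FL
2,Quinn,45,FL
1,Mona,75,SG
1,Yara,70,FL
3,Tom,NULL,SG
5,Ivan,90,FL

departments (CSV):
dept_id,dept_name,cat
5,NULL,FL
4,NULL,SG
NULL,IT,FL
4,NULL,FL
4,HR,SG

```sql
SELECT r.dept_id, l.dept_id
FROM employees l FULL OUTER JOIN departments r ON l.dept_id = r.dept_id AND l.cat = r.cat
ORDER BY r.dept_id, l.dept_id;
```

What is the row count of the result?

10

FULL OUTER JOIN keeps every row from both sides; unmatched rows get NULL for the other side's columns.
Matching on l.dept_id = r.dept_id AND l.cat = r.cat. A NULL in a compared column never satisfies the condition.
Matched pairs: 1; unmatched l rows kept: 5; unmatched r rows kept: 4.
Total: 1 matched + 9 padded = 10 rows.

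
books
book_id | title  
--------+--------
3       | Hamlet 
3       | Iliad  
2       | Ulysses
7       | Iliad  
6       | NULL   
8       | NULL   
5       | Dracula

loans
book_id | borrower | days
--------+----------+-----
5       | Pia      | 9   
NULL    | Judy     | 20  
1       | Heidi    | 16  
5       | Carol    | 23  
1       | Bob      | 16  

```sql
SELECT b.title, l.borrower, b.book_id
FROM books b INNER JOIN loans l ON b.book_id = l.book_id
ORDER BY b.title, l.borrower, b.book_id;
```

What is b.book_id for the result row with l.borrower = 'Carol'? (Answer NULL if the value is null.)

INNER JOIN keeps only pairs where the ON condition holds.
Matching on b.book_id = l.book_id. A NULL in a compared column never satisfies the condition.
- b (book_id=3) has no partner → excluded.
- b (book_id=3) has no partner → excluded.
- b (book_id=2) has no partner → excluded.
- b (book_id=7) has no partner → excluded.
- b (book_id=6) has no partner → excluded.
- b (book_id=8) has no partner → excluded.
- b (book_id=5) pairs with 2 row(s) of l.

5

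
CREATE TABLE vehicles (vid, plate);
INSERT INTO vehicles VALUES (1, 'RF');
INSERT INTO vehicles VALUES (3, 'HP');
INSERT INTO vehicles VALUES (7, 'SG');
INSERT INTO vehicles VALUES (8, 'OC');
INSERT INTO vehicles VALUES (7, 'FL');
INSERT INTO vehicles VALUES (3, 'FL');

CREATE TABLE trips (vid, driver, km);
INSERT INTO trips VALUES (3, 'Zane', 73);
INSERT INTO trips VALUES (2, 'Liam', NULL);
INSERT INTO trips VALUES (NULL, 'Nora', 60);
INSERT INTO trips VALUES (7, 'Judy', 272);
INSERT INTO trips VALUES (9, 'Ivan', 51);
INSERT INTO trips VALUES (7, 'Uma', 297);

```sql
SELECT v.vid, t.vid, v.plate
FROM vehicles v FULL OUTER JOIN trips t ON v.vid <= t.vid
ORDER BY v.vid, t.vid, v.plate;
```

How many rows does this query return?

21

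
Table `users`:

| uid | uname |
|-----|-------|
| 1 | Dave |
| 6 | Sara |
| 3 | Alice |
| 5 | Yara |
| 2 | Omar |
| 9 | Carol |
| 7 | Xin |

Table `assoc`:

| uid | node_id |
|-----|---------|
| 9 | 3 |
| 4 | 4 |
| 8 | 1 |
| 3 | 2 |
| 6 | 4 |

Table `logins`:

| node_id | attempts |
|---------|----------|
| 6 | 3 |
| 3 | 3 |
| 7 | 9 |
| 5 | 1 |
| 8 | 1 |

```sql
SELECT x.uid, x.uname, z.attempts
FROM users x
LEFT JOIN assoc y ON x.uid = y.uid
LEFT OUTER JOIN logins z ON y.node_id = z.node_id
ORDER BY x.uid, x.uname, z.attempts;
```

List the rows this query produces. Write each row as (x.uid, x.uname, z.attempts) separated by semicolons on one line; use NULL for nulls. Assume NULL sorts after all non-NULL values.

Evaluate left to right. First `users x LEFT JOIN assoc y` on uid: 7 row(s).
Then LEFT JOIN `logins z` on node_id: each of those 7 rows is kept; rows whose y.node_id has no match in z get NULL for z's columns.

(1, Dave, NULL); (2, Omar, NULL); (3, Alice, NULL); (5, Yara, NULL); (6, Sara, NULL); (7, Xin, NULL); (9, Carol, 3)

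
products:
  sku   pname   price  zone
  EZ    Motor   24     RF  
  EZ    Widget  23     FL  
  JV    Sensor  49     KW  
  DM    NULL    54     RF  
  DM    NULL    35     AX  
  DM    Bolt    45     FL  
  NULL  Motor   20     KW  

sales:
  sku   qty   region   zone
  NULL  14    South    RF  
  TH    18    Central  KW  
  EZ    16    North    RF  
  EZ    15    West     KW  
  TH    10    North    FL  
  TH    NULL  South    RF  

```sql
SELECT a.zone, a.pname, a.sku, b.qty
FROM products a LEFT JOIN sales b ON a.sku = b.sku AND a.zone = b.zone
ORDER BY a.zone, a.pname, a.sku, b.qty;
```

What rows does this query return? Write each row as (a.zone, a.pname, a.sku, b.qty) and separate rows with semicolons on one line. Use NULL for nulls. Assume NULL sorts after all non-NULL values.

(AX, NULL, DM, NULL); (FL, Bolt, DM, NULL); (FL, Widget, EZ, NULL); (KW, Motor, NULL, NULL); (KW, Sensor, JV, NULL); (RF, Motor, EZ, 16); (RF, NULL, DM, NULL)

LEFT JOIN keeps every row from `products`; unmatched rows get NULL for `sales`'s columns.
Matching on a.sku = b.sku AND a.zone = b.zone. A NULL in a compared column never satisfies the condition.
- a row (sku=EZ, zone=RF): matches 1 b row(s) → 1 output row(s).
- a row (sku=EZ, zone=FL): no match → kept, b columns NULL.
- a row (sku=JV, zone=KW): no match → kept, b columns NULL.
- a row (sku=DM, zone=RF): no match → kept, b columns NULL.
- a row (sku=DM, zone=AX): no match → kept, b columns NULL.
- a row (sku=DM, zone=FL): no match → kept, b columns NULL.
- a row (sku=NULL, zone=KW): no match → kept, b columns NULL.
After projecting and ordering:
a.zone | a.pname | a.sku | b.qty
AX | NULL | DM | NULL
FL | Bolt | DM | NULL
FL | Widget | EZ | NULL
KW | Motor | NULL | NULL
KW | Sensor | JV | NULL
RF | Motor | EZ | 16
RF | NULL | DM | NULL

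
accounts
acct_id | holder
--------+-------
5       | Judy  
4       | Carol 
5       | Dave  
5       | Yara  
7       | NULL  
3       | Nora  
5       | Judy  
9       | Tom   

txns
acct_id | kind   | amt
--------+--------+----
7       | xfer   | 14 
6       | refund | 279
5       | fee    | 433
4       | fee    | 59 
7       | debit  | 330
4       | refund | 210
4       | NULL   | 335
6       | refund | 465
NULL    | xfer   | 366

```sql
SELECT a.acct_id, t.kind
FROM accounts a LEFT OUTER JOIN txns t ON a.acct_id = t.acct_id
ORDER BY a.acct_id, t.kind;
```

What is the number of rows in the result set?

LEFT JOIN keeps every row from `accounts`; unmatched rows get NULL for `txns`'s columns.
Matching on a.acct_id = t.acct_id. A NULL in a compared column never satisfies the condition.
- a (acct_id=5) pairs with 1 row(s) of t.
- a (acct_id=4) pairs with 3 row(s) of t.
- a (acct_id=5) pairs with 1 row(s) of t.
- a (acct_id=5) pairs with 1 row(s) of t.
- a (acct_id=7) pairs with 2 row(s) of t.
- a (acct_id=3) has no partner → padded with NULL.
- a (acct_id=5) pairs with 1 row(s) of t.
- a (acct_id=9) has no partner → padded with NULL.
Total: 9 matched + 2 padded = 11 rows.

11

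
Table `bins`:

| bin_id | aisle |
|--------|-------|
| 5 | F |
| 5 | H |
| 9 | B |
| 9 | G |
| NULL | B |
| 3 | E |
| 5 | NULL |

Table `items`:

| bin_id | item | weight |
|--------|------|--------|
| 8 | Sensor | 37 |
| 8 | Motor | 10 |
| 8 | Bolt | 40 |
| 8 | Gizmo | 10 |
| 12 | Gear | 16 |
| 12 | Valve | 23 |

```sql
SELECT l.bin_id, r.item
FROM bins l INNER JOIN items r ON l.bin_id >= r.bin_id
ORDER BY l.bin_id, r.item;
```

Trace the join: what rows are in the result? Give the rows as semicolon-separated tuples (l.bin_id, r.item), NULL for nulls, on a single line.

INNER JOIN keeps only pairs where the ON condition holds.
Matching on l.bin_id >= r.bin_id. A NULL in a compared column never satisfies the condition.
- l (bin_id=5) has no partner → excluded.
- l (bin_id=5) has no partner → excluded.
- l (bin_id=9) pairs with 4 row(s) of r.
- l (bin_id=9) pairs with 4 row(s) of r.
- l (bin_id=NULL) has no partner → excluded.
- l (bin_id=3) has no partner → excluded.
- l (bin_id=5) has no partner → excluded.
After projecting and ordering:
l.bin_id | r.item
9 | Bolt
9 | Bolt
9 | Gizmo
9 | Gizmo
9 | Motor
9 | Motor
9 | Sensor
9 | Sensor

(9, Bolt); (9, Bolt); (9, Gizmo); (9, Gizmo); (9, Motor); (9, Motor); (9, Sensor); (9, Sensor)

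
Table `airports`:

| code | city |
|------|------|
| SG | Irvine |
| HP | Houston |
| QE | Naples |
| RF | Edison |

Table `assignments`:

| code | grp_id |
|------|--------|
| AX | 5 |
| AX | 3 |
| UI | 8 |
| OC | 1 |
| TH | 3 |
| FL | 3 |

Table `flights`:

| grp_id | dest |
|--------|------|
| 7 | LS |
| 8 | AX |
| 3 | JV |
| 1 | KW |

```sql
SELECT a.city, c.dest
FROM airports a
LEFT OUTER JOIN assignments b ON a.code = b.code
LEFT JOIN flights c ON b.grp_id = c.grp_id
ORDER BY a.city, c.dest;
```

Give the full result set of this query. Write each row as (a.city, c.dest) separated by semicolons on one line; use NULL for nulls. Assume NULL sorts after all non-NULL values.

(Edison, NULL); (Houston, NULL); (Irvine, NULL); (Naples, NULL)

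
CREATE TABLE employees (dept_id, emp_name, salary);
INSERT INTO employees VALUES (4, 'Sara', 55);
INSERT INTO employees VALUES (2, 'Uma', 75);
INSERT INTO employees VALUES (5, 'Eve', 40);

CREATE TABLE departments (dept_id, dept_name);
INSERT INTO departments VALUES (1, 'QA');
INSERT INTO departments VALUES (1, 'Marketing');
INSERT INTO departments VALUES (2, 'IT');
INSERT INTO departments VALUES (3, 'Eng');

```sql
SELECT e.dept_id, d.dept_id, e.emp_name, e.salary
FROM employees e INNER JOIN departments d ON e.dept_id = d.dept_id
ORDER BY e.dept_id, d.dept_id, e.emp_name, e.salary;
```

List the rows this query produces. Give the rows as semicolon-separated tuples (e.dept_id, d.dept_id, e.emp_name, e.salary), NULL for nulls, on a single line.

(2, 2, Uma, 75)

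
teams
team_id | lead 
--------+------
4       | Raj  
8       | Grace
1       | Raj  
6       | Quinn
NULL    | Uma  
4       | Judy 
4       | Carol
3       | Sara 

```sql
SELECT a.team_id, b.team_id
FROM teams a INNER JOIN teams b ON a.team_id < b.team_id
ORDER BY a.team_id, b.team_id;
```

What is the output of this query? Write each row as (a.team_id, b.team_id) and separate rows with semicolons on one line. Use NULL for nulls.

(1, 3); (1, 4); (1, 4); (1, 4); (1, 6); (1, 8); (3, 4); (3, 4); (3, 4); (3, 6); (3, 8); (4, 6); (4, 6); (4, 6); (4, 8); (4, 8); (4, 8); (6, 8)

INNER JOIN keeps only pairs where the ON condition holds.
Matching on a.team_id < b.team_id. A NULL in a compared column never satisfies the condition.
- a[0] team_id=4 → 2 match(es) in b → 2 row(s).
- a[1] team_id=8 → no match; dropped.
- a[2] team_id=1 → 6 match(es) in b → 6 row(s).
- a[3] team_id=6 → 1 match(es) in b → 1 row(s).
- a[4] team_id=NULL → no match; dropped.
- a[5] team_id=4 → 2 match(es) in b → 2 row(s).
- a[6] team_id=4 → 2 match(es) in b → 2 row(s).
- a[7] team_id=3 → 5 match(es) in b → 5 row(s).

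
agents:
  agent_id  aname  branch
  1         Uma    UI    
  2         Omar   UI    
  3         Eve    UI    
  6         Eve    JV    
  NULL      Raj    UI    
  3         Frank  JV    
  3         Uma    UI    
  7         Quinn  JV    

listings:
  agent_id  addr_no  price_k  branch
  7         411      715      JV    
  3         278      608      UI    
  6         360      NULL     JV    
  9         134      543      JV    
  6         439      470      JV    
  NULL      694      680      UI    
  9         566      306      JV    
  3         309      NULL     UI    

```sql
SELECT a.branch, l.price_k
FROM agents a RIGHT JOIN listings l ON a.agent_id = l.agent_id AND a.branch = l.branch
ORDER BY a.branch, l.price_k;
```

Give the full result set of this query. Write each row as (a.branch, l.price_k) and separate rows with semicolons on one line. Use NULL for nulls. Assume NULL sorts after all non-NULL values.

(JV, 470); (JV, 715); (JV, NULL); (UI, 608); (UI, 608); (UI, NULL); (UI, NULL); (NULL, 306); (NULL, 543); (NULL, 680)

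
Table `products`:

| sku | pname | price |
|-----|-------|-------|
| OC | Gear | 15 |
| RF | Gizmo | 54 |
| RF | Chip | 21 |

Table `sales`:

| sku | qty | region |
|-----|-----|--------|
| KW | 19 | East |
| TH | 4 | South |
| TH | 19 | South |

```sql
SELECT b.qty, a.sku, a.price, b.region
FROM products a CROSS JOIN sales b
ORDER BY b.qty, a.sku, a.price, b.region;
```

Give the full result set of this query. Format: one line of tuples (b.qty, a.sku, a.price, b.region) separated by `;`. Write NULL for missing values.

(4, OC, 15, South); (4, RF, 21, South); (4, RF, 54, South); (19, OC, 15, East); (19, OC, 15, South); (19, RF, 21, East); (19, RF, 21, South); (19, RF, 54, East); (19, RF, 54, South)

CROSS JOIN pairs every row of `products` with every row of `sales`: 3 × 3 = 9 rows.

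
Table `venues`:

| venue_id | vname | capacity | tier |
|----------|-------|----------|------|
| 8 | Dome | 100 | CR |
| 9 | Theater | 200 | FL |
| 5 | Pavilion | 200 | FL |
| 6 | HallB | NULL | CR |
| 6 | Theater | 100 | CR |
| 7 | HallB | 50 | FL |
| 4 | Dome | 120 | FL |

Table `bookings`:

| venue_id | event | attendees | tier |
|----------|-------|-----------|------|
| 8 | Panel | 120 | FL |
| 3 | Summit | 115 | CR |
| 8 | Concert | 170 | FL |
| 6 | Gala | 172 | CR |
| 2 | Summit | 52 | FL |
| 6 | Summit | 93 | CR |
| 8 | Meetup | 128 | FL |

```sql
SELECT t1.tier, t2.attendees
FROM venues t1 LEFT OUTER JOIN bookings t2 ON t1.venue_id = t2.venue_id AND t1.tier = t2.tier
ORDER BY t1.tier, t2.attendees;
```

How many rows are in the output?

9

LEFT JOIN keeps every row from `venues`; unmatched rows get NULL for `bookings`'s columns.
Matching on t1.venue_id = t2.venue_id AND t1.tier = t2.tier.
- venue_id=8, tier=CR: no t2 row matches, row kept with t2 columns NULL.
- venue_id=9, tier=FL: no t2 row matches, row kept with t2 columns NULL.
- venue_id=5, tier=FL: no t2 row matches, row kept with t2 columns NULL.
- venue_id=6, tier=CR: 2 matching t2 row(s), so 2 row(s) emitted.
- venue_id=6, tier=CR: 2 matching t2 row(s), so 2 row(s) emitted.
- venue_id=7, tier=FL: no t2 row matches, row kept with t2 columns NULL.
- venue_id=4, tier=FL: no t2 row matches, row kept with t2 columns NULL.
Total: 4 matched + 5 padded = 9 rows.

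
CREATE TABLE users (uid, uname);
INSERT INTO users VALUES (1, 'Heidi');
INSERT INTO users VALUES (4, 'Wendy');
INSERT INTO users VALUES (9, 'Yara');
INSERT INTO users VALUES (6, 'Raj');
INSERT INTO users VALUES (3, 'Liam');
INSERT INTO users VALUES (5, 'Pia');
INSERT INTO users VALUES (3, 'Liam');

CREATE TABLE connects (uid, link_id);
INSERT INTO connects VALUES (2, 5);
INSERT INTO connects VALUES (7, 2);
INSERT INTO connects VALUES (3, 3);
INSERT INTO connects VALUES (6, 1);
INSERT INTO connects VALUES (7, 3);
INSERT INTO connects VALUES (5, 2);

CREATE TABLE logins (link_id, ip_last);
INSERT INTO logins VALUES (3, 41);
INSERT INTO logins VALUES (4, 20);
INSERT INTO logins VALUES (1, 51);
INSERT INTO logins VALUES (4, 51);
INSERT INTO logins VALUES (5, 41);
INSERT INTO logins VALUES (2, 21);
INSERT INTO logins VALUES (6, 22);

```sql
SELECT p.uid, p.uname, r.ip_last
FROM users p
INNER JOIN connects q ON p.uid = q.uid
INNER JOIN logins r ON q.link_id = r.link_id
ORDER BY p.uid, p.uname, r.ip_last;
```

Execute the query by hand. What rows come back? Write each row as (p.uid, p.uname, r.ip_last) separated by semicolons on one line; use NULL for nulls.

(3, Liam, 41); (3, Liam, 41); (5, Pia, 21); (6, Raj, 51)

Joins associate left-to-right: users INNER JOIN connects on uid gives 4 intermediate row(s).
Then INNER JOIN `logins r` on link_id: keep only rows whose q.link_id appears in r.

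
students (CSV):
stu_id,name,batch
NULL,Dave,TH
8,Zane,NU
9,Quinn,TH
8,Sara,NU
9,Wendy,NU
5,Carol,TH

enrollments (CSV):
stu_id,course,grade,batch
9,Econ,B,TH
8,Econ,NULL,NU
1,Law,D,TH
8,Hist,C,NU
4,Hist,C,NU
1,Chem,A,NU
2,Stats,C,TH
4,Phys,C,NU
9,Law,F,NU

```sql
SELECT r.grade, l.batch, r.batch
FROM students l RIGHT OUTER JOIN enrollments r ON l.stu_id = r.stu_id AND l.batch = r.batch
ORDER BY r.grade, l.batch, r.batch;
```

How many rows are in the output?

11

RIGHT JOIN keeps every row from `enrollments`; unmatched rows get NULL for `students`'s columns.
Matching on l.stu_id = r.stu_id AND l.batch = r.batch. A NULL in a compared column never satisfies the condition.
- l[0] stu_id=NULL, batch=TH → no match.
- l[1] stu_id=8, batch=NU → 2 match(es) in r → 2 row(s).
- l[2] stu_id=9, batch=TH → 1 match(es) in r → 1 row(s).
- l[3] stu_id=8, batch=NU → 2 match(es) in r → 2 row(s).
- l[4] stu_id=9, batch=NU → 1 match(es) in r → 1 row(s).
- l[5] stu_id=5, batch=TH → no match.
- 5 r row(s) had no l match → kept, l columns NULL.
Total: 6 matched + 5 padded = 11 rows.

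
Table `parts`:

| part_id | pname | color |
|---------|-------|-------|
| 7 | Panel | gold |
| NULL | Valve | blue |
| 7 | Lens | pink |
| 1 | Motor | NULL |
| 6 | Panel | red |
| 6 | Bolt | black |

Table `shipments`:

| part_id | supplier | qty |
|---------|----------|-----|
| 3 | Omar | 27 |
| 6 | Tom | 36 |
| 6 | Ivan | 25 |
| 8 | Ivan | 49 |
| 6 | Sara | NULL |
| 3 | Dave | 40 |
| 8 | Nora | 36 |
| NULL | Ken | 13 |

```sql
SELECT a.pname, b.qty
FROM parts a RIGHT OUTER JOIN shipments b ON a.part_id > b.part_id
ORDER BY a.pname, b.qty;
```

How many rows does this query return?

17

RIGHT JOIN keeps every row from `shipments`; unmatched rows get NULL for `parts`'s columns.
Matching on a.part_id > b.part_id. A NULL in a compared column never satisfies the condition.
- a (part_id=7) pairs with 5 row(s) of b.
- a (part_id=NULL) has no partner in b.
- a (part_id=7) pairs with 5 row(s) of b.
- a (part_id=1) has no partner in b.
- a (part_id=6) pairs with 2 row(s) of b.
- a (part_id=6) pairs with 2 row(s) of b.
- 3 row(s) from b found no a partner → padded with NULL.
Total: 14 matched + 3 padded = 17 rows.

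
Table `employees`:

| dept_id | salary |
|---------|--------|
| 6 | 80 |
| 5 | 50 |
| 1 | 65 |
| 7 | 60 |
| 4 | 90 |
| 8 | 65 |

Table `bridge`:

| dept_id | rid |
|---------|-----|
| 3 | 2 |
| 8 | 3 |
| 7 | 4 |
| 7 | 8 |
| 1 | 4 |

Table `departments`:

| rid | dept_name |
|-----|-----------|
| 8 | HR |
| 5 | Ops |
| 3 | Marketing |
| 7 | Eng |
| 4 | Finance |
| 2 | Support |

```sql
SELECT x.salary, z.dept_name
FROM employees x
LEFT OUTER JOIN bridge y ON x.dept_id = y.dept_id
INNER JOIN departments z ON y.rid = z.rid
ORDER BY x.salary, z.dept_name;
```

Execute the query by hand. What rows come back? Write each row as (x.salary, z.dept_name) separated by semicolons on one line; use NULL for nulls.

Evaluate left to right. First `employees x LEFT JOIN bridge y` on dept_id: 7 row(s).
Then INNER JOIN `departments z` on rid: keep only rows whose y.rid appears in z.

(60, Finance); (60, HR); (65, Finance); (65, Marketing)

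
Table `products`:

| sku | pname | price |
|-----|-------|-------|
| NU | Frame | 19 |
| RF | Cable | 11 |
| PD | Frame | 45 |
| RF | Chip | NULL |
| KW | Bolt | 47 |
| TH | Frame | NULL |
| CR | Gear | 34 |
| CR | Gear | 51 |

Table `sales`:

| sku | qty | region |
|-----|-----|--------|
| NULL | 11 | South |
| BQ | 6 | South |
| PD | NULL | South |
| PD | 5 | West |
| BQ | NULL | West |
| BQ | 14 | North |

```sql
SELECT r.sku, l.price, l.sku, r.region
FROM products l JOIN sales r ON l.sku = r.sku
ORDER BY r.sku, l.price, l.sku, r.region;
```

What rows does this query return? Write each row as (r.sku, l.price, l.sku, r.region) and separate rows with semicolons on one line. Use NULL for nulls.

INNER JOIN keeps only pairs where the ON condition holds.
Matching on l.sku = r.sku. A NULL in a compared column never satisfies the condition.
- l row (sku=NU): no match → dropped.
- l row (sku=RF): no match → dropped.
- l row (sku=PD): matches 2 r row(s) → 2 output row(s).
- l row (sku=RF): no match → dropped.
- l row (sku=KW): no match → dropped.
- l row (sku=TH): no match → dropped.
- l row (sku=CR): no match → dropped.
- l row (sku=CR): no match → dropped.
After projecting and ordering:
r.sku | l.price | l.sku | r.region
PD | 45 | PD | South
PD | 45 | PD | West

(PD, 45, PD, South); (PD, 45, PD, West)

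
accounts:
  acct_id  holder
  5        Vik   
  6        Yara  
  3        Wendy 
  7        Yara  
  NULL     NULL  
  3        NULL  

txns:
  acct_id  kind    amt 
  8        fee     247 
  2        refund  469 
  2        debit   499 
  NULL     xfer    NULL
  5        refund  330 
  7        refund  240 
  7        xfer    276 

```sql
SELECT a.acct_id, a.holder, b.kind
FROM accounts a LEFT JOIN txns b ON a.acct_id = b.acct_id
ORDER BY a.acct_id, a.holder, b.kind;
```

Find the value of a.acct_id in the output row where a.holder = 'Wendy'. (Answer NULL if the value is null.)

LEFT JOIN keeps every row from `accounts`; unmatched rows get NULL for `txns`'s columns.
Matching on a.acct_id = b.acct_id. A NULL in a compared column never satisfies the condition.
- a[0] acct_id=5 → 1 match(es) in b → 1 row(s).
- a[1] acct_id=6 → no match; kept with NULLs on the b side.
- a[2] acct_id=3 → no match; kept with NULLs on the b side.
- a[3] acct_id=7 → 2 match(es) in b → 2 row(s).
- a[4] acct_id=NULL → no match; kept with NULLs on the b side.
- a[5] acct_id=3 → no match; kept with NULLs on the b side.

3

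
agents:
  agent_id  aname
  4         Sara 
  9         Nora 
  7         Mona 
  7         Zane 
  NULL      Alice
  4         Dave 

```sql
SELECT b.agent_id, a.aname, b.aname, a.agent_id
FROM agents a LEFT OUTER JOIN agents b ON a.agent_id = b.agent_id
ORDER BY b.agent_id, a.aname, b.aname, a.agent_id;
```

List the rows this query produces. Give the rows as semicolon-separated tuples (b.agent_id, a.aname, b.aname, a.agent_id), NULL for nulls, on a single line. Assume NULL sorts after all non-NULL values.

LEFT JOIN keeps every row from `agents a`; unmatched rows get NULL for `agents b`'s columns.
Matching on a.agent_id = b.agent_id. A NULL in a compared column never satisfies the condition.
- agent_id=4: 2 matching b row(s), so 2 row(s) emitted.
- agent_id=9: 1 matching b row(s), so 1 row(s) emitted.
- agent_id=7: 2 matching b row(s), so 2 row(s) emitted.
- agent_id=7: 2 matching b row(s), so 2 row(s) emitted.
- agent_id=NULL: no b row matches, row kept with b columns NULL.
- agent_id=4: 2 matching b row(s), so 2 row(s) emitted.
After projecting and ordering:
b.agent_id | a.aname | b.aname | a.agent_id
4 | Dave | Dave | 4
4 | Dave | Sara | 4
4 | Sara | Dave | 4
4 | Sara | Sara | 4
7 | Mona | Mona | 7
7 | Mona | Zane | 7
7 | Zane | Mona | 7
7 | Zane | Zane | 7
9 | Nora | Nora | 9
NULL | Alice | NULL | NULL

(4, Dave, Dave, 4); (4, Dave, Sara, 4); (4, Sara, Dave, 4); (4, Sara, Sara, 4); (7, Mona, Mona, 7); (7, Mona, Zane, 7); (7, Zane, Mona, 7); (7, Zane, Zane, 7); (9, Nora, Nora, 9); (NULL, Alice, NULL, NULL)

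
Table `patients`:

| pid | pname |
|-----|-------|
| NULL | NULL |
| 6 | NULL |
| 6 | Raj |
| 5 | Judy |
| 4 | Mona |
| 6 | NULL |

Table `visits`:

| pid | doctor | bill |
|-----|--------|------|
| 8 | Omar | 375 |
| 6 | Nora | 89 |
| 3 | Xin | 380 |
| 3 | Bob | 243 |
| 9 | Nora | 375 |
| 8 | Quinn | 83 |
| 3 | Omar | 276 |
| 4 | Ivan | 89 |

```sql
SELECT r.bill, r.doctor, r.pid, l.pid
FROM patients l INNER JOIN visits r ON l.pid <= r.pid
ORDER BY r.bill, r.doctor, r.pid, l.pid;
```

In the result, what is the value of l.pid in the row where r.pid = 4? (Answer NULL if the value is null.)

4

INNER JOIN keeps only pairs where the ON condition holds.
Matching on l.pid <= r.pid. A NULL in a compared column never satisfies the condition.
Matched pairs: 21.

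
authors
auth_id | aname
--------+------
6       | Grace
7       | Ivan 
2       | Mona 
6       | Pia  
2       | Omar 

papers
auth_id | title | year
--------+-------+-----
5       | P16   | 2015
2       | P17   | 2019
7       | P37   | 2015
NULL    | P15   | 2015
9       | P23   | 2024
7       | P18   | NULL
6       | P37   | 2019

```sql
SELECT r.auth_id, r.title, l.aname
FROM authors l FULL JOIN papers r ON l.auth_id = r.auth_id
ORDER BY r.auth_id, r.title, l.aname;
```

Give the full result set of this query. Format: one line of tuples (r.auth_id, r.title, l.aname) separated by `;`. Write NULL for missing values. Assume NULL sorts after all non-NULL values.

(2, P17, Mona); (2, P17, Omar); (5, P16, NULL); (6, P37, Grace); (6, P37, Pia); (7, P18, Ivan); (7, P37, Ivan); (9, P23, NULL); (NULL, P15, NULL)

FULL OUTER JOIN keeps every row from both sides; unmatched rows get NULL for the other side's columns.
Matching on l.auth_id = r.auth_id. A NULL in a compared column never satisfies the condition.
Matched pairs: 6; unmatched l rows kept: 0; unmatched r rows kept: 3.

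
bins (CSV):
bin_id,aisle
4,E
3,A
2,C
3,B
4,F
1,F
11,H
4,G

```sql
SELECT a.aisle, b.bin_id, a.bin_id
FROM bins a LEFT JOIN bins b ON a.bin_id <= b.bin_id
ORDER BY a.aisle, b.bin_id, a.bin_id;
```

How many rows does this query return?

LEFT JOIN keeps every row from `bins a`; unmatched rows get NULL for `bins b`'s columns.
Matching on a.bin_id <= b.bin_id.
Matched pairs: 40; unmatched a rows kept: 0.
Total: 40 rows.

40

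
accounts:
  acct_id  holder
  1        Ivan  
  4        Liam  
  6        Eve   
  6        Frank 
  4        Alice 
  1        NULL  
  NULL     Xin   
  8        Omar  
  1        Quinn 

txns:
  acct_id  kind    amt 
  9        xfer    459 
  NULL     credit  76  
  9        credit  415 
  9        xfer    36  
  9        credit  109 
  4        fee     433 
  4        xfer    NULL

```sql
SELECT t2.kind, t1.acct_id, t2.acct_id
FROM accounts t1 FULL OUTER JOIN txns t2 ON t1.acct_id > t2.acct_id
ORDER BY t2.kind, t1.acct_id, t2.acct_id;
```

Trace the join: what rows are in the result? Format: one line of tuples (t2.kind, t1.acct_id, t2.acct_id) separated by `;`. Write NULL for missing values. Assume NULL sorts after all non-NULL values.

FULL OUTER JOIN keeps every row from both sides; unmatched rows get NULL for the other side's columns.
Matching on t1.acct_id > t2.acct_id. A NULL in a compared column never satisfies the condition.
- t1 row (acct_id=1): no match → kept, t2 columns NULL.
- t1 row (acct_id=4): no match → kept, t2 columns NULL.
- t1 row (acct_id=6): matches 2 t2 row(s) → 2 output row(s).
- t1 row (acct_id=6): matches 2 t2 row(s) → 2 output row(s).
- t1 row (acct_id=4): no match → kept, t2 columns NULL.
- t1 row (acct_id=1): no match → kept, t2 columns NULL.
- t1 row (acct_id=NULL): no match → kept, t2 columns NULL.
- t1 row (acct_id=8): matches 2 t2 row(s) → 2 output row(s).
- t1 row (acct_id=1): no match → kept, t2 columns NULL.
- 5 row(s) from t2 found no t1 partner → padded with NULL.

(credit, NULL, 9); (credit, NULL, 9); (credit, NULL, NULL); (fee, 6, 4); (fee, 6, 4); (fee, 8, 4); (xfer, 6, 4); (xfer, 6, 4); (xfer, 8, 4); (xfer, NULL, 9); (xfer, NULL, 9); (NULL, 1, NULL); (NULL, 1, NULL); (NULL, 1, NULL); (NULL, 4, NULL); (NULL, 4, NULL); (NULL, NULL, NULL)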